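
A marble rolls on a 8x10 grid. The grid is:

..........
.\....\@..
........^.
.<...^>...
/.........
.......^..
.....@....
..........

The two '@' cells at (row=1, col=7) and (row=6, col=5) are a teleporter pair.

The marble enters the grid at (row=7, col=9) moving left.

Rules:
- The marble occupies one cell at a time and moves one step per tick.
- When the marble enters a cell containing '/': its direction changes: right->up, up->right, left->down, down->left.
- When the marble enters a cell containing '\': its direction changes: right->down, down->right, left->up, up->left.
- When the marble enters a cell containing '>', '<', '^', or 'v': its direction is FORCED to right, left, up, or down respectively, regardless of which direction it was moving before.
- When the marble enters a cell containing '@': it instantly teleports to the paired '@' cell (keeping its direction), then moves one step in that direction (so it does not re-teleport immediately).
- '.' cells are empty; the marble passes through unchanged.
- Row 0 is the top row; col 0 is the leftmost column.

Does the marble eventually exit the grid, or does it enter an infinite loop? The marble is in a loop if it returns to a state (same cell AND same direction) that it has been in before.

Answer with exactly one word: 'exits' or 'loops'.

Step 1: enter (7,9), '.' pass, move left to (7,8)
Step 2: enter (7,8), '.' pass, move left to (7,7)
Step 3: enter (7,7), '.' pass, move left to (7,6)
Step 4: enter (7,6), '.' pass, move left to (7,5)
Step 5: enter (7,5), '.' pass, move left to (7,4)
Step 6: enter (7,4), '.' pass, move left to (7,3)
Step 7: enter (7,3), '.' pass, move left to (7,2)
Step 8: enter (7,2), '.' pass, move left to (7,1)
Step 9: enter (7,1), '.' pass, move left to (7,0)
Step 10: enter (7,0), '.' pass, move left to (7,-1)
Step 11: at (7,-1) — EXIT via left edge, pos 7

Answer: exits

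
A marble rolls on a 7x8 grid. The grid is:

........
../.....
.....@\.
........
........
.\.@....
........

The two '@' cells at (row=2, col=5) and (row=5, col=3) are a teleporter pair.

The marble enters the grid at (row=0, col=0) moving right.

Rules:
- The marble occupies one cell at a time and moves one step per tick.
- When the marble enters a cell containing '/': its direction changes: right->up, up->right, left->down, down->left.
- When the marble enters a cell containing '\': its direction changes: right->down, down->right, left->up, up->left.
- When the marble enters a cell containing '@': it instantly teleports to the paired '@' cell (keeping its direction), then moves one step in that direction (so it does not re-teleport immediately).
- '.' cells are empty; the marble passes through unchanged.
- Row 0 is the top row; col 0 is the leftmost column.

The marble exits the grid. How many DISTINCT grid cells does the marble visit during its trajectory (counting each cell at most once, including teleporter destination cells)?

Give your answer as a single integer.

Step 1: enter (0,0), '.' pass, move right to (0,1)
Step 2: enter (0,1), '.' pass, move right to (0,2)
Step 3: enter (0,2), '.' pass, move right to (0,3)
Step 4: enter (0,3), '.' pass, move right to (0,4)
Step 5: enter (0,4), '.' pass, move right to (0,5)
Step 6: enter (0,5), '.' pass, move right to (0,6)
Step 7: enter (0,6), '.' pass, move right to (0,7)
Step 8: enter (0,7), '.' pass, move right to (0,8)
Step 9: at (0,8) — EXIT via right edge, pos 0
Distinct cells visited: 8 (path length 8)

Answer: 8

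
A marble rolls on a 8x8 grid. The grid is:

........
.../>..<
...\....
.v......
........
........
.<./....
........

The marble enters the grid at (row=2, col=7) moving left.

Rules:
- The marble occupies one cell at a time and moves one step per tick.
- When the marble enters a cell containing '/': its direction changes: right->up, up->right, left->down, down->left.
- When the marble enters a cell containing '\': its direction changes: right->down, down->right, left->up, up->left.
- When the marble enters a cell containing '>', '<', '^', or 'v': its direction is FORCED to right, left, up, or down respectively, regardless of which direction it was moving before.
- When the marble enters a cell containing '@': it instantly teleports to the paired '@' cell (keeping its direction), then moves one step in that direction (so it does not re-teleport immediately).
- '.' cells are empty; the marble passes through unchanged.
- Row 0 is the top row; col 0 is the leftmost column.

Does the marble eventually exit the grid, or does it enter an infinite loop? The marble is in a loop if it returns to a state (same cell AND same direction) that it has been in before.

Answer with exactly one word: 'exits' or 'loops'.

Answer: loops

Derivation:
Step 1: enter (2,7), '.' pass, move left to (2,6)
Step 2: enter (2,6), '.' pass, move left to (2,5)
Step 3: enter (2,5), '.' pass, move left to (2,4)
Step 4: enter (2,4), '.' pass, move left to (2,3)
Step 5: enter (2,3), '\' deflects left->up, move up to (1,3)
Step 6: enter (1,3), '/' deflects up->right, move right to (1,4)
Step 7: enter (1,4), '>' forces right->right, move right to (1,5)
Step 8: enter (1,5), '.' pass, move right to (1,6)
Step 9: enter (1,6), '.' pass, move right to (1,7)
Step 10: enter (1,7), '<' forces right->left, move left to (1,6)
Step 11: enter (1,6), '.' pass, move left to (1,5)
Step 12: enter (1,5), '.' pass, move left to (1,4)
Step 13: enter (1,4), '>' forces left->right, move right to (1,5)
Step 14: at (1,5) dir=right — LOOP DETECTED (seen before)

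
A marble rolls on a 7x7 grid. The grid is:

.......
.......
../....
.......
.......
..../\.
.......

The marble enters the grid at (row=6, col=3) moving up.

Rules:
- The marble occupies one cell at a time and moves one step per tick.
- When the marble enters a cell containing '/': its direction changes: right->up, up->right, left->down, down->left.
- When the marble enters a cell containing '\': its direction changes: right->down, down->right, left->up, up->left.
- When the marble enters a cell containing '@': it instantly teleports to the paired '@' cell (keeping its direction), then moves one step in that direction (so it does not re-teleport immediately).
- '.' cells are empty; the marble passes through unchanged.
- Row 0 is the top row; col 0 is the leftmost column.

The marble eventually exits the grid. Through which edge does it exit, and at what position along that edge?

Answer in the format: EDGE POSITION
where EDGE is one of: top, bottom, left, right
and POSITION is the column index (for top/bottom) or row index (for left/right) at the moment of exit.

Answer: top 3

Derivation:
Step 1: enter (6,3), '.' pass, move up to (5,3)
Step 2: enter (5,3), '.' pass, move up to (4,3)
Step 3: enter (4,3), '.' pass, move up to (3,3)
Step 4: enter (3,3), '.' pass, move up to (2,3)
Step 5: enter (2,3), '.' pass, move up to (1,3)
Step 6: enter (1,3), '.' pass, move up to (0,3)
Step 7: enter (0,3), '.' pass, move up to (-1,3)
Step 8: at (-1,3) — EXIT via top edge, pos 3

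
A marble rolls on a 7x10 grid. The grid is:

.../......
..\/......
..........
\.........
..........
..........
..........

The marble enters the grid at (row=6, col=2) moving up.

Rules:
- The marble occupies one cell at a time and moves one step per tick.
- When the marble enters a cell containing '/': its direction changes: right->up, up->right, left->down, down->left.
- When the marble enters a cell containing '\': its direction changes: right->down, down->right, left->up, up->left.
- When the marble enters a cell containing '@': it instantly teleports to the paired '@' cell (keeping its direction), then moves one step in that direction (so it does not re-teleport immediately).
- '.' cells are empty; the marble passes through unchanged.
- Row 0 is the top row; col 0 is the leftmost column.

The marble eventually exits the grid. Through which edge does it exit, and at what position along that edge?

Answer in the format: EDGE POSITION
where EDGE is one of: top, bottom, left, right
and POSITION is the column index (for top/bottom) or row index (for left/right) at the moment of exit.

Step 1: enter (6,2), '.' pass, move up to (5,2)
Step 2: enter (5,2), '.' pass, move up to (4,2)
Step 3: enter (4,2), '.' pass, move up to (3,2)
Step 4: enter (3,2), '.' pass, move up to (2,2)
Step 5: enter (2,2), '.' pass, move up to (1,2)
Step 6: enter (1,2), '\' deflects up->left, move left to (1,1)
Step 7: enter (1,1), '.' pass, move left to (1,0)
Step 8: enter (1,0), '.' pass, move left to (1,-1)
Step 9: at (1,-1) — EXIT via left edge, pos 1

Answer: left 1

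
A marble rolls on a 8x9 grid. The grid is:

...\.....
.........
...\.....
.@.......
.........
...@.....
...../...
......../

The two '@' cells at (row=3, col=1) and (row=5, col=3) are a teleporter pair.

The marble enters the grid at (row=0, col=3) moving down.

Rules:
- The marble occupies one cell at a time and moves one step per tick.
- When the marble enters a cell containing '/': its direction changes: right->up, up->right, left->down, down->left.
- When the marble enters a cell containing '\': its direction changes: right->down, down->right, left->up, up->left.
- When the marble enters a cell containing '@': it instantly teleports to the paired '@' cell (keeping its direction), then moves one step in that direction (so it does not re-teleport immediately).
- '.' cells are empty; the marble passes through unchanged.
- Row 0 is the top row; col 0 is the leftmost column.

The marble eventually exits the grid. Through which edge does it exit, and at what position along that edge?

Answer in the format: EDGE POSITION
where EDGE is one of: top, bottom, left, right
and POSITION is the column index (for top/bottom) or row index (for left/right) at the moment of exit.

Answer: right 0

Derivation:
Step 1: enter (0,3), '\' deflects down->right, move right to (0,4)
Step 2: enter (0,4), '.' pass, move right to (0,5)
Step 3: enter (0,5), '.' pass, move right to (0,6)
Step 4: enter (0,6), '.' pass, move right to (0,7)
Step 5: enter (0,7), '.' pass, move right to (0,8)
Step 6: enter (0,8), '.' pass, move right to (0,9)
Step 7: at (0,9) — EXIT via right edge, pos 0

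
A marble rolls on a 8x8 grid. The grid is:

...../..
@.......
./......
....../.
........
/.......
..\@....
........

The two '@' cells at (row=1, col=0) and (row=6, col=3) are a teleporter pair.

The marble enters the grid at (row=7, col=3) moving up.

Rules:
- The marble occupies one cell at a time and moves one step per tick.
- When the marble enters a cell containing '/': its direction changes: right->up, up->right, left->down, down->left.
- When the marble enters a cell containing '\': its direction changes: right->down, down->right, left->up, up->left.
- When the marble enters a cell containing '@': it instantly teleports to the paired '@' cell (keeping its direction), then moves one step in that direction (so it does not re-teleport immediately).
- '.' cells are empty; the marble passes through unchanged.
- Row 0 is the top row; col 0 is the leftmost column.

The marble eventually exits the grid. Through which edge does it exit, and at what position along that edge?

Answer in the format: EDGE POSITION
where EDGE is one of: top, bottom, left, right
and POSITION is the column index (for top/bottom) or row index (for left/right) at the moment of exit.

Answer: top 0

Derivation:
Step 1: enter (7,3), '.' pass, move up to (6,3)
Step 2: enter (6,3), '@' teleport (6,3)->(1,0), also enter (1,0), move up to (0,0)
Step 3: enter (0,0), '.' pass, move up to (-1,0)
Step 4: at (-1,0) — EXIT via top edge, pos 0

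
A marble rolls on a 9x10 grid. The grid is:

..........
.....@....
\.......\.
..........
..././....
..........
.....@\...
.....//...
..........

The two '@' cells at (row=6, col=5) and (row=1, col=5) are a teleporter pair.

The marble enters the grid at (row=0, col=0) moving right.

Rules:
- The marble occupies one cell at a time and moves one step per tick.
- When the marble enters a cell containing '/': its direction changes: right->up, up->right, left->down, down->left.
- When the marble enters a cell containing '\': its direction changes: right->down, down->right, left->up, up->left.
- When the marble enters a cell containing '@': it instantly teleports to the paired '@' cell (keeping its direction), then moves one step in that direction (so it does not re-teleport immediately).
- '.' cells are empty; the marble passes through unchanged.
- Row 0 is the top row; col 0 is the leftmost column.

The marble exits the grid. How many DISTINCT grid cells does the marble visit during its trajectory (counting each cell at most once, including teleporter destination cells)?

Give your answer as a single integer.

Answer: 10

Derivation:
Step 1: enter (0,0), '.' pass, move right to (0,1)
Step 2: enter (0,1), '.' pass, move right to (0,2)
Step 3: enter (0,2), '.' pass, move right to (0,3)
Step 4: enter (0,3), '.' pass, move right to (0,4)
Step 5: enter (0,4), '.' pass, move right to (0,5)
Step 6: enter (0,5), '.' pass, move right to (0,6)
Step 7: enter (0,6), '.' pass, move right to (0,7)
Step 8: enter (0,7), '.' pass, move right to (0,8)
Step 9: enter (0,8), '.' pass, move right to (0,9)
Step 10: enter (0,9), '.' pass, move right to (0,10)
Step 11: at (0,10) — EXIT via right edge, pos 0
Distinct cells visited: 10 (path length 10)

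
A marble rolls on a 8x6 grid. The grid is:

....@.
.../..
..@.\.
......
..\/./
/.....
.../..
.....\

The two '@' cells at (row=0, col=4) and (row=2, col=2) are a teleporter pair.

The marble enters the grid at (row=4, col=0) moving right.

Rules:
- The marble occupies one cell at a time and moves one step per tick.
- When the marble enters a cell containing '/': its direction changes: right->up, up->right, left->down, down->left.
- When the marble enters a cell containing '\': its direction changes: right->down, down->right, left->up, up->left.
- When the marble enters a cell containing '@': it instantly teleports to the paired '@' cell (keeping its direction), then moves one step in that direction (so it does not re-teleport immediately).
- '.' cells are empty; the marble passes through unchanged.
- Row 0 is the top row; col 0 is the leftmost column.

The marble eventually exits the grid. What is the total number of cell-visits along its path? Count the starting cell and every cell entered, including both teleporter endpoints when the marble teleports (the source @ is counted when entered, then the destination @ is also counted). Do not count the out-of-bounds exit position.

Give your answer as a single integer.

Step 1: enter (4,0), '.' pass, move right to (4,1)
Step 2: enter (4,1), '.' pass, move right to (4,2)
Step 3: enter (4,2), '\' deflects right->down, move down to (5,2)
Step 4: enter (5,2), '.' pass, move down to (6,2)
Step 5: enter (6,2), '.' pass, move down to (7,2)
Step 6: enter (7,2), '.' pass, move down to (8,2)
Step 7: at (8,2) — EXIT via bottom edge, pos 2
Path length (cell visits): 6

Answer: 6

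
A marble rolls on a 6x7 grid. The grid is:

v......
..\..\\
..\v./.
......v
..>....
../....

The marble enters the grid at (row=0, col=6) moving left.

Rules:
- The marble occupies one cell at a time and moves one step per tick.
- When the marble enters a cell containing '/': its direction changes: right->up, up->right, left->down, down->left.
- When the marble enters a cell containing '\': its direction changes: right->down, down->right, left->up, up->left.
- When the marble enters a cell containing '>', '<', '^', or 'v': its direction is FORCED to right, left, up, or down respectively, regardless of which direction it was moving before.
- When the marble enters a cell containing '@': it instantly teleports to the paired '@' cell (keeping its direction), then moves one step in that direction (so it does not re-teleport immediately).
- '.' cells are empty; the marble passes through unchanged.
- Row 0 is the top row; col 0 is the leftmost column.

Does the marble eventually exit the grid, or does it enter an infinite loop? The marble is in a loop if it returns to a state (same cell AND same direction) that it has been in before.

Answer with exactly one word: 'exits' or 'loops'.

Answer: exits

Derivation:
Step 1: enter (0,6), '.' pass, move left to (0,5)
Step 2: enter (0,5), '.' pass, move left to (0,4)
Step 3: enter (0,4), '.' pass, move left to (0,3)
Step 4: enter (0,3), '.' pass, move left to (0,2)
Step 5: enter (0,2), '.' pass, move left to (0,1)
Step 6: enter (0,1), '.' pass, move left to (0,0)
Step 7: enter (0,0), 'v' forces left->down, move down to (1,0)
Step 8: enter (1,0), '.' pass, move down to (2,0)
Step 9: enter (2,0), '.' pass, move down to (3,0)
Step 10: enter (3,0), '.' pass, move down to (4,0)
Step 11: enter (4,0), '.' pass, move down to (5,0)
Step 12: enter (5,0), '.' pass, move down to (6,0)
Step 13: at (6,0) — EXIT via bottom edge, pos 0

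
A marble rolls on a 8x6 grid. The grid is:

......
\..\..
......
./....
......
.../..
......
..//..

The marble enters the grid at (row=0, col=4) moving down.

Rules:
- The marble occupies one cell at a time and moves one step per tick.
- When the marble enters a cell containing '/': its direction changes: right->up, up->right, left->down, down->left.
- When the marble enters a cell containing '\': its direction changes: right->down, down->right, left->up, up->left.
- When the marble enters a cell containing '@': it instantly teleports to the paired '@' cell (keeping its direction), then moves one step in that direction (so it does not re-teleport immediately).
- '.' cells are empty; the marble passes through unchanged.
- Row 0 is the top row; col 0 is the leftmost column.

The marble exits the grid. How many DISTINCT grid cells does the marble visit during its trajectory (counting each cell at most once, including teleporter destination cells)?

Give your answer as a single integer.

Answer: 8

Derivation:
Step 1: enter (0,4), '.' pass, move down to (1,4)
Step 2: enter (1,4), '.' pass, move down to (2,4)
Step 3: enter (2,4), '.' pass, move down to (3,4)
Step 4: enter (3,4), '.' pass, move down to (4,4)
Step 5: enter (4,4), '.' pass, move down to (5,4)
Step 6: enter (5,4), '.' pass, move down to (6,4)
Step 7: enter (6,4), '.' pass, move down to (7,4)
Step 8: enter (7,4), '.' pass, move down to (8,4)
Step 9: at (8,4) — EXIT via bottom edge, pos 4
Distinct cells visited: 8 (path length 8)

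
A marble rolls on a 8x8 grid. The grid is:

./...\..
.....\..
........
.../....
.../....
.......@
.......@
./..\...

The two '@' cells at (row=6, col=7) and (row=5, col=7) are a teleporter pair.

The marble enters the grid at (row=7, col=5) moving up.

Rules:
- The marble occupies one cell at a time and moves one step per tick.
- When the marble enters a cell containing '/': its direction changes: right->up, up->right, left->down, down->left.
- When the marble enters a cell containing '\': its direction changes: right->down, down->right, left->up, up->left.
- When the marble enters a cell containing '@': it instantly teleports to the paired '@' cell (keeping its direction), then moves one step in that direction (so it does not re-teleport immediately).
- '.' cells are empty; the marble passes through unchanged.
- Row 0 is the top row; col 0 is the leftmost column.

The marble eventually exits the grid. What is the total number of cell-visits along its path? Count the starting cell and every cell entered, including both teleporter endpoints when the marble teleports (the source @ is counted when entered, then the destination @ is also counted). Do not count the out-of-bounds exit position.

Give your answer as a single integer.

Step 1: enter (7,5), '.' pass, move up to (6,5)
Step 2: enter (6,5), '.' pass, move up to (5,5)
Step 3: enter (5,5), '.' pass, move up to (4,5)
Step 4: enter (4,5), '.' pass, move up to (3,5)
Step 5: enter (3,5), '.' pass, move up to (2,5)
Step 6: enter (2,5), '.' pass, move up to (1,5)
Step 7: enter (1,5), '\' deflects up->left, move left to (1,4)
Step 8: enter (1,4), '.' pass, move left to (1,3)
Step 9: enter (1,3), '.' pass, move left to (1,2)
Step 10: enter (1,2), '.' pass, move left to (1,1)
Step 11: enter (1,1), '.' pass, move left to (1,0)
Step 12: enter (1,0), '.' pass, move left to (1,-1)
Step 13: at (1,-1) — EXIT via left edge, pos 1
Path length (cell visits): 12

Answer: 12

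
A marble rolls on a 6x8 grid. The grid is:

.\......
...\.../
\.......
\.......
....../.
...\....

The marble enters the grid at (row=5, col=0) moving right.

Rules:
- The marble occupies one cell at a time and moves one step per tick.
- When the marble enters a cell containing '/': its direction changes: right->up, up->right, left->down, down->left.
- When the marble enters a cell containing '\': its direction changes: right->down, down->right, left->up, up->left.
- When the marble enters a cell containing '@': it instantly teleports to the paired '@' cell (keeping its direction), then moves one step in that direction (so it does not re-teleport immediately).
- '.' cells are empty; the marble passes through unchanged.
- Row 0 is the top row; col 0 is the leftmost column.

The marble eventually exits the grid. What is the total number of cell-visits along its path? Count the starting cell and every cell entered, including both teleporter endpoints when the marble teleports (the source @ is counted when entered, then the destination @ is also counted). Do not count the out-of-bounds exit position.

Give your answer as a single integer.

Step 1: enter (5,0), '.' pass, move right to (5,1)
Step 2: enter (5,1), '.' pass, move right to (5,2)
Step 3: enter (5,2), '.' pass, move right to (5,3)
Step 4: enter (5,3), '\' deflects right->down, move down to (6,3)
Step 5: at (6,3) — EXIT via bottom edge, pos 3
Path length (cell visits): 4

Answer: 4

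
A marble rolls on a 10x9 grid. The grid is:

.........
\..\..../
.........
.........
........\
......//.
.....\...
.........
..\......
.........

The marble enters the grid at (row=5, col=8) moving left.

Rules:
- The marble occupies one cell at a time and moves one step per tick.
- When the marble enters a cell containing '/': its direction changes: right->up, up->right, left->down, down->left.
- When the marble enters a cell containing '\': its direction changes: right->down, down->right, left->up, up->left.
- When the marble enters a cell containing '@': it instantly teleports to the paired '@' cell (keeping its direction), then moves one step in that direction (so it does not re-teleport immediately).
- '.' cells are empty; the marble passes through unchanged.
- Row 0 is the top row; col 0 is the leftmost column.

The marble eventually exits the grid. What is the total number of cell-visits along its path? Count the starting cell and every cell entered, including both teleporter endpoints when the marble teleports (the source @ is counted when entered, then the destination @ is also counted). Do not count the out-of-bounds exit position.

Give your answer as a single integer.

Step 1: enter (5,8), '.' pass, move left to (5,7)
Step 2: enter (5,7), '/' deflects left->down, move down to (6,7)
Step 3: enter (6,7), '.' pass, move down to (7,7)
Step 4: enter (7,7), '.' pass, move down to (8,7)
Step 5: enter (8,7), '.' pass, move down to (9,7)
Step 6: enter (9,7), '.' pass, move down to (10,7)
Step 7: at (10,7) — EXIT via bottom edge, pos 7
Path length (cell visits): 6

Answer: 6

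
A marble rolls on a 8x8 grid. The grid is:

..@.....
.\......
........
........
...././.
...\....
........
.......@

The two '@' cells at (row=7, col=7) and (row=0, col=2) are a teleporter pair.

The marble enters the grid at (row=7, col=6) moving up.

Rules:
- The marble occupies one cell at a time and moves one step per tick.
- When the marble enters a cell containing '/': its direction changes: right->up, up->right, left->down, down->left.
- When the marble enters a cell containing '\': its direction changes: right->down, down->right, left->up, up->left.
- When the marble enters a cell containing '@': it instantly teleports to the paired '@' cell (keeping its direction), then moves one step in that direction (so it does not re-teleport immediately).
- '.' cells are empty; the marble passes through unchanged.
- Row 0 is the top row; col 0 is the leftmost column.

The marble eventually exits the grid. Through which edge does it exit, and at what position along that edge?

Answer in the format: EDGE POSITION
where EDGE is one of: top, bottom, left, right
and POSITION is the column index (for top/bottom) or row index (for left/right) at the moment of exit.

Step 1: enter (7,6), '.' pass, move up to (6,6)
Step 2: enter (6,6), '.' pass, move up to (5,6)
Step 3: enter (5,6), '.' pass, move up to (4,6)
Step 4: enter (4,6), '/' deflects up->right, move right to (4,7)
Step 5: enter (4,7), '.' pass, move right to (4,8)
Step 6: at (4,8) — EXIT via right edge, pos 4

Answer: right 4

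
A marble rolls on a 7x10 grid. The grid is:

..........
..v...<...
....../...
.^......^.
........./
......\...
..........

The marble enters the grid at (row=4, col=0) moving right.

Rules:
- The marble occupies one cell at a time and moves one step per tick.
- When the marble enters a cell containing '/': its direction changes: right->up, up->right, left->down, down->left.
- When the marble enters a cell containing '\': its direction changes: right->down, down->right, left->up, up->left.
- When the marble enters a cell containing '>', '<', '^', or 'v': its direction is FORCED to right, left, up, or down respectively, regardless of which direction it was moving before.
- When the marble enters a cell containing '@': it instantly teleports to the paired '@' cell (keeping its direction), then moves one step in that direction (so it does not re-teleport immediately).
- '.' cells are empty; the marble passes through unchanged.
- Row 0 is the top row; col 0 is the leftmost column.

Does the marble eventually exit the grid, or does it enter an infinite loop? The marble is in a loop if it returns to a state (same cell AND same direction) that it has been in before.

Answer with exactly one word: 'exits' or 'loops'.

Step 1: enter (4,0), '.' pass, move right to (4,1)
Step 2: enter (4,1), '.' pass, move right to (4,2)
Step 3: enter (4,2), '.' pass, move right to (4,3)
Step 4: enter (4,3), '.' pass, move right to (4,4)
Step 5: enter (4,4), '.' pass, move right to (4,5)
Step 6: enter (4,5), '.' pass, move right to (4,6)
Step 7: enter (4,6), '.' pass, move right to (4,7)
Step 8: enter (4,7), '.' pass, move right to (4,8)
Step 9: enter (4,8), '.' pass, move right to (4,9)
Step 10: enter (4,9), '/' deflects right->up, move up to (3,9)
Step 11: enter (3,9), '.' pass, move up to (2,9)
Step 12: enter (2,9), '.' pass, move up to (1,9)
Step 13: enter (1,9), '.' pass, move up to (0,9)
Step 14: enter (0,9), '.' pass, move up to (-1,9)
Step 15: at (-1,9) — EXIT via top edge, pos 9

Answer: exits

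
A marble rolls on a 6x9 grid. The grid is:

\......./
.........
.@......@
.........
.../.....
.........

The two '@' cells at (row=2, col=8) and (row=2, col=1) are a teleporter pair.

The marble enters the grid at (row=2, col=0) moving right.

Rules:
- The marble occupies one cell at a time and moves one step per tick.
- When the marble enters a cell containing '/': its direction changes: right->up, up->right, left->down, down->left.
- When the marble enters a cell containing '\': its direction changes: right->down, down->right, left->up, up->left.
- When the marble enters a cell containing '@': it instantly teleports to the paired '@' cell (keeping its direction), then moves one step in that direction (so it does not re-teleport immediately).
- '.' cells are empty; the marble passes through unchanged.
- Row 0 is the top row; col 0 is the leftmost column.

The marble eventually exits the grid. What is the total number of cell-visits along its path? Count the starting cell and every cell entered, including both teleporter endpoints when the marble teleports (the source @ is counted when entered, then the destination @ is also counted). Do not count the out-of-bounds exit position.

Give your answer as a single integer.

Step 1: enter (2,0), '.' pass, move right to (2,1)
Step 2: enter (2,1), '@' teleport (2,1)->(2,8), also enter (2,8), move right to (2,9)
Step 3: at (2,9) — EXIT via right edge, pos 2
Path length (cell visits): 3

Answer: 3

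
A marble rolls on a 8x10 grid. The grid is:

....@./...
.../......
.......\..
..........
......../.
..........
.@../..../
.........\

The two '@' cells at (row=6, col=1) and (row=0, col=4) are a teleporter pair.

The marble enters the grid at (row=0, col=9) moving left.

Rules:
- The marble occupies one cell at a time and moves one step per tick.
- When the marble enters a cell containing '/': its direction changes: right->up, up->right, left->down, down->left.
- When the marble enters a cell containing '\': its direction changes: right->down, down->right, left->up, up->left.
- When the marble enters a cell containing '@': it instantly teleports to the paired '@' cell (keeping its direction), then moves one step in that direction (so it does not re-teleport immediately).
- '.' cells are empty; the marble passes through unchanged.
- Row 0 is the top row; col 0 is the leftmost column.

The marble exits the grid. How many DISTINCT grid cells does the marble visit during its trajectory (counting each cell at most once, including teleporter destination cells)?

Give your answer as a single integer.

Answer: 11

Derivation:
Step 1: enter (0,9), '.' pass, move left to (0,8)
Step 2: enter (0,8), '.' pass, move left to (0,7)
Step 3: enter (0,7), '.' pass, move left to (0,6)
Step 4: enter (0,6), '/' deflects left->down, move down to (1,6)
Step 5: enter (1,6), '.' pass, move down to (2,6)
Step 6: enter (2,6), '.' pass, move down to (3,6)
Step 7: enter (3,6), '.' pass, move down to (4,6)
Step 8: enter (4,6), '.' pass, move down to (5,6)
Step 9: enter (5,6), '.' pass, move down to (6,6)
Step 10: enter (6,6), '.' pass, move down to (7,6)
Step 11: enter (7,6), '.' pass, move down to (8,6)
Step 12: at (8,6) — EXIT via bottom edge, pos 6
Distinct cells visited: 11 (path length 11)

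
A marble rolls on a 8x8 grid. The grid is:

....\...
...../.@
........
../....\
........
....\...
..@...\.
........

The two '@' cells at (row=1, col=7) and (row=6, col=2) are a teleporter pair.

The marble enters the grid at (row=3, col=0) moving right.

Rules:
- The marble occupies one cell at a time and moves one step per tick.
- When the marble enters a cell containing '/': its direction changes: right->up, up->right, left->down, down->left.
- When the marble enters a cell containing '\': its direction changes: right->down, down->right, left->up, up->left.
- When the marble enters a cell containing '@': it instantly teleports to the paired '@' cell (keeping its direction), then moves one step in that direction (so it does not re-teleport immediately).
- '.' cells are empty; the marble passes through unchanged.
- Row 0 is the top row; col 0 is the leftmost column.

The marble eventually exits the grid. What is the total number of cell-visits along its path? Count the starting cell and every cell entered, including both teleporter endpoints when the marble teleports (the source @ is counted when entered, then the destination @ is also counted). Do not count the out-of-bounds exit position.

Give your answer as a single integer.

Answer: 6

Derivation:
Step 1: enter (3,0), '.' pass, move right to (3,1)
Step 2: enter (3,1), '.' pass, move right to (3,2)
Step 3: enter (3,2), '/' deflects right->up, move up to (2,2)
Step 4: enter (2,2), '.' pass, move up to (1,2)
Step 5: enter (1,2), '.' pass, move up to (0,2)
Step 6: enter (0,2), '.' pass, move up to (-1,2)
Step 7: at (-1,2) — EXIT via top edge, pos 2
Path length (cell visits): 6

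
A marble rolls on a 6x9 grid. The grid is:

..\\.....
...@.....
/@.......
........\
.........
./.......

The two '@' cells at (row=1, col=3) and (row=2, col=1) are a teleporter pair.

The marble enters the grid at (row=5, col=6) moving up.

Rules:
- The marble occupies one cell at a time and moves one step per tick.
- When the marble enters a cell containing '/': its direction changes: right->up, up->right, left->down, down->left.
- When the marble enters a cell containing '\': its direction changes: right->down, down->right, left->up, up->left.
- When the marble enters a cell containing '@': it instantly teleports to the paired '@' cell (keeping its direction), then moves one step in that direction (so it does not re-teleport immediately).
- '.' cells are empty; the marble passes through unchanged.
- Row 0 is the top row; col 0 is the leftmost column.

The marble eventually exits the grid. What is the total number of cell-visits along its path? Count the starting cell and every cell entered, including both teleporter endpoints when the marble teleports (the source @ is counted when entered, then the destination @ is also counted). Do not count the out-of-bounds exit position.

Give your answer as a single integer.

Step 1: enter (5,6), '.' pass, move up to (4,6)
Step 2: enter (4,6), '.' pass, move up to (3,6)
Step 3: enter (3,6), '.' pass, move up to (2,6)
Step 4: enter (2,6), '.' pass, move up to (1,6)
Step 5: enter (1,6), '.' pass, move up to (0,6)
Step 6: enter (0,6), '.' pass, move up to (-1,6)
Step 7: at (-1,6) — EXIT via top edge, pos 6
Path length (cell visits): 6

Answer: 6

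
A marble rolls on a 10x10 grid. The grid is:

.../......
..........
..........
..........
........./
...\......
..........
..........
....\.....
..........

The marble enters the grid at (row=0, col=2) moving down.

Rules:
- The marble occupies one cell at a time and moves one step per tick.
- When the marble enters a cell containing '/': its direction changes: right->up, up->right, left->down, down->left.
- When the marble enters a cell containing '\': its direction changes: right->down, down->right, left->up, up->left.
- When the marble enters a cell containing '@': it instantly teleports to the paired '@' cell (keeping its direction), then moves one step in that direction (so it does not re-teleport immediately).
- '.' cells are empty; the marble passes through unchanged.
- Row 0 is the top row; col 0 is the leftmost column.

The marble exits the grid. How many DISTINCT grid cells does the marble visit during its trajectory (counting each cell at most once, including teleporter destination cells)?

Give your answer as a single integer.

Step 1: enter (0,2), '.' pass, move down to (1,2)
Step 2: enter (1,2), '.' pass, move down to (2,2)
Step 3: enter (2,2), '.' pass, move down to (3,2)
Step 4: enter (3,2), '.' pass, move down to (4,2)
Step 5: enter (4,2), '.' pass, move down to (5,2)
Step 6: enter (5,2), '.' pass, move down to (6,2)
Step 7: enter (6,2), '.' pass, move down to (7,2)
Step 8: enter (7,2), '.' pass, move down to (8,2)
Step 9: enter (8,2), '.' pass, move down to (9,2)
Step 10: enter (9,2), '.' pass, move down to (10,2)
Step 11: at (10,2) — EXIT via bottom edge, pos 2
Distinct cells visited: 10 (path length 10)

Answer: 10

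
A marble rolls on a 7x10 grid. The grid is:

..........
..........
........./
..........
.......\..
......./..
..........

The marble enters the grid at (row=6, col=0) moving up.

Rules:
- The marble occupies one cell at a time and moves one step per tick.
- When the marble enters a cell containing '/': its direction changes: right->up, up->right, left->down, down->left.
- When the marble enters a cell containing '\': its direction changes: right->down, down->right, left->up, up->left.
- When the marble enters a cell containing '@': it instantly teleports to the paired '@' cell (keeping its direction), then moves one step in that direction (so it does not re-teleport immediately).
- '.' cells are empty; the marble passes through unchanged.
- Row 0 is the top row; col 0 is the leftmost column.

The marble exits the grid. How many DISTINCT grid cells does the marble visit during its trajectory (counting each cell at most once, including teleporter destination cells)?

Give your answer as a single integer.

Answer: 7

Derivation:
Step 1: enter (6,0), '.' pass, move up to (5,0)
Step 2: enter (5,0), '.' pass, move up to (4,0)
Step 3: enter (4,0), '.' pass, move up to (3,0)
Step 4: enter (3,0), '.' pass, move up to (2,0)
Step 5: enter (2,0), '.' pass, move up to (1,0)
Step 6: enter (1,0), '.' pass, move up to (0,0)
Step 7: enter (0,0), '.' pass, move up to (-1,0)
Step 8: at (-1,0) — EXIT via top edge, pos 0
Distinct cells visited: 7 (path length 7)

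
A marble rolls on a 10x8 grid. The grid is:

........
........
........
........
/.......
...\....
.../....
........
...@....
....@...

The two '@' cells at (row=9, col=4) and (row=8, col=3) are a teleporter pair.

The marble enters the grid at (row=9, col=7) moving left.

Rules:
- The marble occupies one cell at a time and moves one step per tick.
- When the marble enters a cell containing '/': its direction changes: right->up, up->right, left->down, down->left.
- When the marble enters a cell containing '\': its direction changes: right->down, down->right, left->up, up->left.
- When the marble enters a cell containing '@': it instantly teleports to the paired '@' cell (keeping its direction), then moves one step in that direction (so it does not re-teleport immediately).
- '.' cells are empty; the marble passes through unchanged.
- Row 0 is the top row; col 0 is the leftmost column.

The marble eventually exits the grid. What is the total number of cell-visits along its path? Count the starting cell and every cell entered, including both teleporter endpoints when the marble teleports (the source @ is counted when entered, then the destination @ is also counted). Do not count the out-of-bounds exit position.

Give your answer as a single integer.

Answer: 8

Derivation:
Step 1: enter (9,7), '.' pass, move left to (9,6)
Step 2: enter (9,6), '.' pass, move left to (9,5)
Step 3: enter (9,5), '.' pass, move left to (9,4)
Step 4: enter (9,4), '@' teleport (9,4)->(8,3), also enter (8,3), move left to (8,2)
Step 5: enter (8,2), '.' pass, move left to (8,1)
Step 6: enter (8,1), '.' pass, move left to (8,0)
Step 7: enter (8,0), '.' pass, move left to (8,-1)
Step 8: at (8,-1) — EXIT via left edge, pos 8
Path length (cell visits): 8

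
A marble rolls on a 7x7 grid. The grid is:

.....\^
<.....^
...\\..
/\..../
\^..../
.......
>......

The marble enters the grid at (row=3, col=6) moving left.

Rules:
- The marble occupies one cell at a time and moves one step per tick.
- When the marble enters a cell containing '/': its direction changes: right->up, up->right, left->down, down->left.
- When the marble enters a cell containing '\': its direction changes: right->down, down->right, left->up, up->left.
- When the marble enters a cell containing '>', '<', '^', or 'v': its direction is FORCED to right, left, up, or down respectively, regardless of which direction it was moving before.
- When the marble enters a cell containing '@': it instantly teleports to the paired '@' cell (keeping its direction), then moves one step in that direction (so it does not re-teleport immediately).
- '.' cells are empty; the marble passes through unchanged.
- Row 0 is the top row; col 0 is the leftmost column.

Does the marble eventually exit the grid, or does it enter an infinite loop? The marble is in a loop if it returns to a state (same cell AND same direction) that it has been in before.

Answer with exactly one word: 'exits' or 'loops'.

Step 1: enter (3,6), '/' deflects left->down, move down to (4,6)
Step 2: enter (4,6), '/' deflects down->left, move left to (4,5)
Step 3: enter (4,5), '.' pass, move left to (4,4)
Step 4: enter (4,4), '.' pass, move left to (4,3)
Step 5: enter (4,3), '.' pass, move left to (4,2)
Step 6: enter (4,2), '.' pass, move left to (4,1)
Step 7: enter (4,1), '^' forces left->up, move up to (3,1)
Step 8: enter (3,1), '\' deflects up->left, move left to (3,0)
Step 9: enter (3,0), '/' deflects left->down, move down to (4,0)
Step 10: enter (4,0), '\' deflects down->right, move right to (4,1)
Step 11: enter (4,1), '^' forces right->up, move up to (3,1)
Step 12: at (3,1) dir=up — LOOP DETECTED (seen before)

Answer: loops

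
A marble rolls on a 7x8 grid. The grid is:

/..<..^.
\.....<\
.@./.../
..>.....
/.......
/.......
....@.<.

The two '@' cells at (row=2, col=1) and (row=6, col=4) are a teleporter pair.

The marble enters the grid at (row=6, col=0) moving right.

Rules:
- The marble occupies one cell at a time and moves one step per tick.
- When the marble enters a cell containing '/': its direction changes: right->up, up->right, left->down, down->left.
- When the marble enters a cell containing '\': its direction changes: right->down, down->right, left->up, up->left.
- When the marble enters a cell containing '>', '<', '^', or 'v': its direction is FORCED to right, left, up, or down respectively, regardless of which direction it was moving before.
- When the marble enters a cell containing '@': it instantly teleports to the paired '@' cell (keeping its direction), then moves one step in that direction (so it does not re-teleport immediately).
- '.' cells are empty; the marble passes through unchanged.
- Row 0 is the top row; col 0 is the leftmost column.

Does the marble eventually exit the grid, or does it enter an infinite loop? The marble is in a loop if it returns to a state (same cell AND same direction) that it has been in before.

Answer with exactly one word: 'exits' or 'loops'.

Answer: loops

Derivation:
Step 1: enter (6,0), '.' pass, move right to (6,1)
Step 2: enter (6,1), '.' pass, move right to (6,2)
Step 3: enter (6,2), '.' pass, move right to (6,3)
Step 4: enter (6,3), '.' pass, move right to (6,4)
Step 5: enter (6,4), '@' teleport (6,4)->(2,1), also enter (2,1), move right to (2,2)
Step 6: enter (2,2), '.' pass, move right to (2,3)
Step 7: enter (2,3), '/' deflects right->up, move up to (1,3)
Step 8: enter (1,3), '.' pass, move up to (0,3)
Step 9: enter (0,3), '<' forces up->left, move left to (0,2)
Step 10: enter (0,2), '.' pass, move left to (0,1)
Step 11: enter (0,1), '.' pass, move left to (0,0)
Step 12: enter (0,0), '/' deflects left->down, move down to (1,0)
Step 13: enter (1,0), '\' deflects down->right, move right to (1,1)
Step 14: enter (1,1), '.' pass, move right to (1,2)
Step 15: enter (1,2), '.' pass, move right to (1,3)
Step 16: enter (1,3), '.' pass, move right to (1,4)
Step 17: enter (1,4), '.' pass, move right to (1,5)
Step 18: enter (1,5), '.' pass, move right to (1,6)
Step 19: enter (1,6), '<' forces right->left, move left to (1,5)
Step 20: enter (1,5), '.' pass, move left to (1,4)
Step 21: enter (1,4), '.' pass, move left to (1,3)
Step 22: enter (1,3), '.' pass, move left to (1,2)
Step 23: enter (1,2), '.' pass, move left to (1,1)
Step 24: enter (1,1), '.' pass, move left to (1,0)
Step 25: enter (1,0), '\' deflects left->up, move up to (0,0)
Step 26: enter (0,0), '/' deflects up->right, move right to (0,1)
Step 27: enter (0,1), '.' pass, move right to (0,2)
Step 28: enter (0,2), '.' pass, move right to (0,3)
Step 29: enter (0,3), '<' forces right->left, move left to (0,2)
Step 30: at (0,2) dir=left — LOOP DETECTED (seen before)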